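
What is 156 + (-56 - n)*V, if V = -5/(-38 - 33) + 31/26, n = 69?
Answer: -3399/1846 ≈ -1.8413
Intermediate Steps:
V = 2331/1846 (V = -5/(-71) + 31*(1/26) = -5*(-1/71) + 31/26 = 5/71 + 31/26 = 2331/1846 ≈ 1.2627)
156 + (-56 - n)*V = 156 + (-56 - 1*69)*(2331/1846) = 156 + (-56 - 69)*(2331/1846) = 156 - 125*2331/1846 = 156 - 291375/1846 = -3399/1846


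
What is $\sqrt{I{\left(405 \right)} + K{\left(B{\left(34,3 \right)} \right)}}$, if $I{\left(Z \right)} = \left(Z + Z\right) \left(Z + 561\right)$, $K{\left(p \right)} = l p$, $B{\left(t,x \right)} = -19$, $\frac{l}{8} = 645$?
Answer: $2 \sqrt{171105} \approx 827.3$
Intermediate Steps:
$l = 5160$ ($l = 8 \cdot 645 = 5160$)
$K{\left(p \right)} = 5160 p$
$I{\left(Z \right)} = 2 Z \left(561 + Z\right)$
$\sqrt{I{\left(405 \right)} + K{\left(B{\left(34,3 \right)} \right)}} = \sqrt{2 \cdot 405 \left(561 + 405\right) + 5160 \left(-19\right)} = \sqrt{2 \cdot 405 \cdot 966 - 98040} = \sqrt{782460 - 98040} = \sqrt{684420} = 2 \sqrt{171105}$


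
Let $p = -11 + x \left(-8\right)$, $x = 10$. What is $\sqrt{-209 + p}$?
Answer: $10 i \sqrt{3} \approx 17.32 i$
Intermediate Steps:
$p = -91$ ($p = -11 + 10 \left(-8\right) = -11 - 80 = -91$)
$\sqrt{-209 + p} = \sqrt{-209 - 91} = \sqrt{-300} = 10 i \sqrt{3}$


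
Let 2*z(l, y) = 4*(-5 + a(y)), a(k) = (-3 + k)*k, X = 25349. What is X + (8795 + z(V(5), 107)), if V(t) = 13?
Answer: 56390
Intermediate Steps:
a(k) = k*(-3 + k)
z(l, y) = -10 + 2*y*(-3 + y) (z(l, y) = (4*(-5 + y*(-3 + y)))/2 = (-20 + 4*y*(-3 + y))/2 = -10 + 2*y*(-3 + y))
X + (8795 + z(V(5), 107)) = 25349 + (8795 + (-10 + 2*107*(-3 + 107))) = 25349 + (8795 + (-10 + 2*107*104)) = 25349 + (8795 + (-10 + 22256)) = 25349 + (8795 + 22246) = 25349 + 31041 = 56390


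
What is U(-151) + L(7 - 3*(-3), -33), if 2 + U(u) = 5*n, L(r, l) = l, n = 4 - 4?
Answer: -35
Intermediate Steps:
n = 0
U(u) = -2 (U(u) = -2 + 5*0 = -2 + 0 = -2)
U(-151) + L(7 - 3*(-3), -33) = -2 - 33 = -35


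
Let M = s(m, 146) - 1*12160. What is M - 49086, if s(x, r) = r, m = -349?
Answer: -61100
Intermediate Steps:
M = -12014 (M = 146 - 1*12160 = 146 - 12160 = -12014)
M - 49086 = -12014 - 49086 = -61100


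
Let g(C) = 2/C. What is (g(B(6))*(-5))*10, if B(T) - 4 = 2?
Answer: -50/3 ≈ -16.667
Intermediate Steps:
B(T) = 6 (B(T) = 4 + 2 = 6)
(g(B(6))*(-5))*10 = ((2/6)*(-5))*10 = ((2*(⅙))*(-5))*10 = ((⅓)*(-5))*10 = -5/3*10 = -50/3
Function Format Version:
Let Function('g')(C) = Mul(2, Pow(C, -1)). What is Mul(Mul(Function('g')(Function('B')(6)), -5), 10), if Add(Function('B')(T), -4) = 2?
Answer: Rational(-50, 3) ≈ -16.667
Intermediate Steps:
Function('B')(T) = 6 (Function('B')(T) = Add(4, 2) = 6)
Mul(Mul(Function('g')(Function('B')(6)), -5), 10) = Mul(Mul(Mul(2, Pow(6, -1)), -5), 10) = Mul(Mul(Mul(2, Rational(1, 6)), -5), 10) = Mul(Mul(Rational(1, 3), -5), 10) = Mul(Rational(-5, 3), 10) = Rational(-50, 3)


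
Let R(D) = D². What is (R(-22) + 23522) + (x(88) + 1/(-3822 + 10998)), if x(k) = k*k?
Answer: 227838001/7176 ≈ 31750.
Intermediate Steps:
x(k) = k²
(R(-22) + 23522) + (x(88) + 1/(-3822 + 10998)) = ((-22)² + 23522) + (88² + 1/(-3822 + 10998)) = (484 + 23522) + (7744 + 1/7176) = 24006 + (7744 + 1/7176) = 24006 + 55570945/7176 = 227838001/7176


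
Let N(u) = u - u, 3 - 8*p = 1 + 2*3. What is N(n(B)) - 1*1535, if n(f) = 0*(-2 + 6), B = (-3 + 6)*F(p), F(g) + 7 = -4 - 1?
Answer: -1535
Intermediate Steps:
p = -½ (p = 3/8 - (1 + 2*3)/8 = 3/8 - (1 + 6)/8 = 3/8 - ⅛*7 = 3/8 - 7/8 = -½ ≈ -0.50000)
F(g) = -12 (F(g) = -7 + (-4 - 1) = -7 - 5 = -12)
B = -36 (B = (-3 + 6)*(-12) = 3*(-12) = -36)
n(f) = 0 (n(f) = 0*4 = 0)
N(u) = 0
N(n(B)) - 1*1535 = 0 - 1*1535 = 0 - 1535 = -1535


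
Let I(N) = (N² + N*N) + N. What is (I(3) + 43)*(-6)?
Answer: -384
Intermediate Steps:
I(N) = N + 2*N² (I(N) = (N² + N²) + N = 2*N² + N = N + 2*N²)
(I(3) + 43)*(-6) = (3*(1 + 2*3) + 43)*(-6) = (3*(1 + 6) + 43)*(-6) = (3*7 + 43)*(-6) = (21 + 43)*(-6) = 64*(-6) = -384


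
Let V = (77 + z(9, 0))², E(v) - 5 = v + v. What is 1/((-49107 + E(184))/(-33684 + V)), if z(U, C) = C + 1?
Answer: 13800/24367 ≈ 0.56634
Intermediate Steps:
E(v) = 5 + 2*v (E(v) = 5 + (v + v) = 5 + 2*v)
z(U, C) = 1 + C
V = 6084 (V = (77 + (1 + 0))² = (77 + 1)² = 78² = 6084)
1/((-49107 + E(184))/(-33684 + V)) = 1/((-49107 + (5 + 2*184))/(-33684 + 6084)) = 1/((-49107 + (5 + 368))/(-27600)) = 1/((-49107 + 373)*(-1/27600)) = 1/(-48734*(-1/27600)) = 1/(24367/13800) = 13800/24367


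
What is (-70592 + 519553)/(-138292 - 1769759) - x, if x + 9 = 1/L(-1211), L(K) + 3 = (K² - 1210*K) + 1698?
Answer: 16352938095299/1865772405942 ≈ 8.7647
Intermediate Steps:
L(K) = 1695 + K² - 1210*K (L(K) = -3 + ((K² - 1210*K) + 1698) = -3 + (1698 + K² - 1210*K) = 1695 + K² - 1210*K)
x = -26401733/2933526 (x = -9 + 1/(1695 + (-1211)² - 1210*(-1211)) = -9 + 1/(1695 + 1466521 + 1465310) = -9 + 1/2933526 = -26401733/2933526 ≈ -9.0000)
(-70592 + 519553)/(-138292 - 1769759) - x = (-70592 + 519553)/(-138292 - 1769759) - 1*(-26401733/2933526) = 448961/(-1908051) + 26401733/2933526 = 448961*(-1/1908051) + 26401733/2933526 = -448961/1908051 + 26401733/2933526 = 16352938095299/1865772405942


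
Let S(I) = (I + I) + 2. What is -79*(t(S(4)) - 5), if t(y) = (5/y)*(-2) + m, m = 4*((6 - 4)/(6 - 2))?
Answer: 316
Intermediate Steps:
S(I) = 2 + 2*I (S(I) = 2*I + 2 = 2 + 2*I)
m = 2 (m = 4*(2/4) = 4*(2*(1/4)) = 4*(1/2) = 2)
t(y) = 2 - 10/y (t(y) = (5/y)*(-2) + 2 = -10/y + 2 = 2 - 10/y)
-79*(t(S(4)) - 5) = -79*((2 - 10/(2 + 2*4)) - 5) = -79*((2 - 10/(2 + 8)) - 5) = -79*((2 - 10/10) - 5) = -79*((2 - 10*1/10) - 5) = -79*((2 - 1) - 5) = -79*(1 - 5) = -79*(-4) = 316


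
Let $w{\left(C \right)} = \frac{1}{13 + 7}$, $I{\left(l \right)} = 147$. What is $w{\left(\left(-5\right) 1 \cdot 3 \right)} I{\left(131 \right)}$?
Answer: $\frac{147}{20} \approx 7.35$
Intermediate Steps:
$w{\left(C \right)} = \frac{1}{20}$
$w{\left(\left(-5\right) 1 \cdot 3 \right)} I{\left(131 \right)} = \frac{1}{20} \cdot 147 = \frac{147}{20}$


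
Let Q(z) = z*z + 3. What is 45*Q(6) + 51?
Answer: 1806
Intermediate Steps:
Q(z) = 3 + z**2 (Q(z) = z**2 + 3 = 3 + z**2)
45*Q(6) + 51 = 45*(3 + 6**2) + 51 = 45*(3 + 36) + 51 = 45*39 + 51 = 1755 + 51 = 1806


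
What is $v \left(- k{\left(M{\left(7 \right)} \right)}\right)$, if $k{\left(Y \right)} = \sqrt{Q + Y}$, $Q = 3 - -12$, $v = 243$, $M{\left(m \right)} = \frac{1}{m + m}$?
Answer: $- \frac{243 \sqrt{2954}}{14} \approx -943.37$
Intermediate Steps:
$M{\left(m \right)} = \frac{1}{2 m}$
$Q = 15$ ($Q = 3 + 12 = 15$)
$k{\left(Y \right)} = \sqrt{15 + Y}$
$v \left(- k{\left(M{\left(7 \right)} \right)}\right) = 243 \left(- \sqrt{15 + \frac{1}{2 \cdot 7}}\right) = 243 \left(- \sqrt{15 + \frac{1}{2} \cdot \frac{1}{7}}\right) = 243 \left(- \sqrt{15 + \frac{1}{14}}\right) = 243 \left(- \sqrt{\frac{211}{14}}\right) = 243 \left(- \frac{\sqrt{2954}}{14}\right) = - \frac{243 \sqrt{2954}}{14}$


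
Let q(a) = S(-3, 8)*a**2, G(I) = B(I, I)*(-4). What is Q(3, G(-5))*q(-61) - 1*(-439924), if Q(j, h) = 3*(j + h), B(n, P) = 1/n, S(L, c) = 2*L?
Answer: 927038/5 ≈ 1.8541e+5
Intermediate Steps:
G(I) = -4/I
Q(j, h) = 3*h + 3*j (Q(j, h) = 3*(h + j) = 3*h + 3*j)
q(a) = -6*a**2 (q(a) = (2*(-3))*a**2 = -6*a**2)
Q(3, G(-5))*q(-61) - 1*(-439924) = (3*(-4/(-5)) + 3*3)*(-6*(-61)**2) - 1*(-439924) = (3*(-4*(-1/5)) + 9)*(-6*3721) + 439924 = (3*(4/5) + 9)*(-22326) + 439924 = (12/5 + 9)*(-22326) + 439924 = (57/5)*(-22326) + 439924 = -1272582/5 + 439924 = 927038/5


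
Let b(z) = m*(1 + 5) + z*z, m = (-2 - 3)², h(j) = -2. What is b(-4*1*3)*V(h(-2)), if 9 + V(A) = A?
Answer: -3234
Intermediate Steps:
V(A) = -9 + A
m = 25 (m = (-5)² = 25)
b(z) = 150 + z² (b(z) = 25*(1 + 5) + z*z = 25*6 + z² = 150 + z²)
b(-4*1*3)*V(h(-2)) = (150 + (-4*1*3)²)*(-9 - 2) = (150 + (-4*3)²)*(-11) = (150 + (-12)²)*(-11) = (150 + 144)*(-11) = 294*(-11) = -3234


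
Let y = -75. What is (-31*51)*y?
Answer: 118575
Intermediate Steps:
(-31*51)*y = -31*51*(-75) = -1581*(-75) = 118575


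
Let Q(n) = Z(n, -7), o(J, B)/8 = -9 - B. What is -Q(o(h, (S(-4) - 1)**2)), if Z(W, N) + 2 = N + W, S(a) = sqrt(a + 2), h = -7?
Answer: 73 - 16*I*sqrt(2) ≈ 73.0 - 22.627*I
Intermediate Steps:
S(a) = sqrt(2 + a)
o(J, B) = -72 - 8*B (o(J, B) = 8*(-9 - B) = -72 - 8*B)
Z(W, N) = -2 + N + W (Z(W, N) = -2 + (N + W) = -2 + N + W)
Q(n) = -9 + n (Q(n) = -2 - 7 + n = -9 + n)
-Q(o(h, (S(-4) - 1)**2)) = -(-9 + (-72 - 8*(sqrt(2 - 4) - 1)**2)) = -(-9 + (-72 - 8*(sqrt(-2) - 1)**2)) = -(-9 + (-72 - 8*(I*sqrt(2) - 1)**2)) = -(-9 + (-72 - 8*(-1 + I*sqrt(2))**2)) = -(-81 - 8*(-1 + I*sqrt(2))**2) = 81 + 8*(-1 + I*sqrt(2))**2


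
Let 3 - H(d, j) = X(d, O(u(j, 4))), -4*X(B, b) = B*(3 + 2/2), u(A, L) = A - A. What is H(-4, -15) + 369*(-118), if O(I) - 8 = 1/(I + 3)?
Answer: -43543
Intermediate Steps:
u(A, L) = 0
O(I) = 8 + 1/(3 + I) (O(I) = 8 + 1/(I + 3) = 8 + 1/(3 + I))
X(B, b) = -B (X(B, b) = -B*(3 + 2/2)/4 = -B*(3 + 2*(½))/4 = -B*(3 + 1)/4 = -B*4/4 = -B)
H(d, j) = 3 + d (H(d, j) = 3 - (-1)*d = 3 + d)
H(-4, -15) + 369*(-118) = (3 - 4) + 369*(-118) = -1 - 43542 = -43543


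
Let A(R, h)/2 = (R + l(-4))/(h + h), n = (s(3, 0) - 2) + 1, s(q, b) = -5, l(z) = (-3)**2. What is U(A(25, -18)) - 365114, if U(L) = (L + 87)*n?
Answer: -1096874/3 ≈ -3.6562e+5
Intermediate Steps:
l(z) = 9
n = -6 (n = (-5 - 2) + 1 = -7 + 1 = -6)
A(R, h) = (9 + R)/h (A(R, h) = 2*((R + 9)/(h + h)) = 2*((9 + R)/((2*h))) = 2*((9 + R)*(1/(2*h))) = 2*((9 + R)/(2*h)) = (9 + R)/h)
U(L) = -522 - 6*L (U(L) = (L + 87)*(-6) = (87 + L)*(-6) = -522 - 6*L)
U(A(25, -18)) - 365114 = (-522 - 6*(9 + 25)/(-18)) - 365114 = (-522 - (-1)*34/3) - 365114 = (-522 - 6*(-17/9)) - 365114 = (-522 + 34/3) - 365114 = -1532/3 - 365114 = -1096874/3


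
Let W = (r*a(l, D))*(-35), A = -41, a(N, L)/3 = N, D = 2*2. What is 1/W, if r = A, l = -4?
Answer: -1/17220 ≈ -5.8072e-5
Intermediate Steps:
D = 4
a(N, L) = 3*N
r = -41
W = -17220 (W = -123*(-4)*(-35) = -41*(-12)*(-35) = 492*(-35) = -17220)
1/W = 1/(-17220) = -1/17220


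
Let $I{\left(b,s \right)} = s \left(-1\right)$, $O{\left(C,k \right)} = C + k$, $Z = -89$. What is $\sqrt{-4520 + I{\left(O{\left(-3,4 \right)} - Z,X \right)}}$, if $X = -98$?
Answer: $i \sqrt{4422} \approx 66.498 i$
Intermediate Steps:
$I{\left(b,s \right)} = - s$
$\sqrt{-4520 + I{\left(O{\left(-3,4 \right)} - Z,X \right)}} = \sqrt{-4520 - -98} = \sqrt{-4520 + 98} = \sqrt{-4422} = i \sqrt{4422}$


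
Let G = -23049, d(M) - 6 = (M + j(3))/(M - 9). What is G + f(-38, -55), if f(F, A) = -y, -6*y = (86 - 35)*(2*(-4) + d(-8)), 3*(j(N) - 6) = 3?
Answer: -46131/2 ≈ -23066.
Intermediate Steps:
j(N) = 7 (j(N) = 6 + (1/3)*3 = 6 + 1 = 7)
d(M) = 6 + (7 + M)/(-9 + M) (d(M) = 6 + (M + 7)/(M - 9) = 6 + (7 + M)/(-9 + M))
y = 33/2 (y = -(86 - 35)*(2*(-4) + (-47 + 7*(-8))/(-9 - 8))/6 = -17*(-8 + (-47 - 56)/(-17))/2 = -17*(-8 - 1/17*(-103))/2 = -17*(-8 + 103/17)/2 = -17*(-33)/(2*17) = -1/6*(-99) = 33/2 ≈ 16.500)
f(F, A) = -33/2 (f(F, A) = -1*33/2 = -33/2)
G + f(-38, -55) = -23049 - 33/2 = -46131/2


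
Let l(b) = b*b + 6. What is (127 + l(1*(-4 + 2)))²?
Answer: 18769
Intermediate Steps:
l(b) = 6 + b² (l(b) = b² + 6 = 6 + b²)
(127 + l(1*(-4 + 2)))² = (127 + (6 + (1*(-4 + 2))²))² = (127 + (6 + (1*(-2))²))² = (127 + (6 + (-2)²))² = (127 + (6 + 4))² = (127 + 10)² = 137² = 18769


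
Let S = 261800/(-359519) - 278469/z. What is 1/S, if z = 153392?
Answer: -55147338448/140272922011 ≈ -0.39314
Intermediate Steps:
S = -140272922011/55147338448 (S = 261800/(-359519) - 278469/153392 = 261800*(-1/359519) - 278469*1/153392 = -261800/359519 - 278469/153392 = -140272922011/55147338448 ≈ -2.5436)
1/S = 1/(-140272922011/55147338448) = -55147338448/140272922011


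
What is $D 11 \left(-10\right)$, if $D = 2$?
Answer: $-220$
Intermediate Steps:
$D 11 \left(-10\right) = 2 \cdot 11 \left(-10\right) = 22 \left(-10\right) = -220$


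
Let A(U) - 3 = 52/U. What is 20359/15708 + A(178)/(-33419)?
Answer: 60548988025/46720163028 ≈ 1.2960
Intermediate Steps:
A(U) = 3 + 52/U
20359/15708 + A(178)/(-33419) = 20359/15708 + (3 + 52/178)/(-33419) = 20359*(1/15708) + (3 + 52*(1/178))*(-1/33419) = 20359/15708 + (3 + 26/89)*(-1/33419) = 20359/15708 + (293/89)*(-1/33419) = 20359/15708 - 293/2974291 = 60548988025/46720163028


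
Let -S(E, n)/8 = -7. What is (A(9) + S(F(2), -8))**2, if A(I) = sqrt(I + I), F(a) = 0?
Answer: 3154 + 336*sqrt(2) ≈ 3629.2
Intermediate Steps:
A(I) = sqrt(2)*sqrt(I) (A(I) = sqrt(2*I) = sqrt(2)*sqrt(I))
S(E, n) = 56 (S(E, n) = -8*(-7) = 56)
(A(9) + S(F(2), -8))**2 = (sqrt(2)*sqrt(9) + 56)**2 = (sqrt(2)*3 + 56)**2 = (3*sqrt(2) + 56)**2 = (56 + 3*sqrt(2))**2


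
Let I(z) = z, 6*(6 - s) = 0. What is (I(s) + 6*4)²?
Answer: 900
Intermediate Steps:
s = 6 (s = 6 - ⅙*0 = 6 + 0 = 6)
(I(s) + 6*4)² = (6 + 6*4)² = (6 + 24)² = 30² = 900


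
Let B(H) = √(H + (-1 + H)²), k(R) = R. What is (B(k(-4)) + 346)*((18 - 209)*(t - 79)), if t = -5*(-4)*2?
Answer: 2577354 + 7449*√21 ≈ 2.6115e+6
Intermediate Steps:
t = 40 (t = 20*2 = 40)
(B(k(-4)) + 346)*((18 - 209)*(t - 79)) = (√(-4 + (-1 - 4)²) + 346)*((18 - 209)*(40 - 79)) = (√(-4 + (-5)²) + 346)*(-191*(-39)) = (√(-4 + 25) + 346)*7449 = (√21 + 346)*7449 = (346 + √21)*7449 = 2577354 + 7449*√21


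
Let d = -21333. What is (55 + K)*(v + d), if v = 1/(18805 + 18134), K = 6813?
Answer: -5412119203448/36939 ≈ -1.4651e+8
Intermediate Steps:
v = 1/36939 ≈ 2.7072e-5
(55 + K)*(v + d) = (55 + 6813)*(1/36939 - 21333) = 6868*(-788019686/36939) = -5412119203448/36939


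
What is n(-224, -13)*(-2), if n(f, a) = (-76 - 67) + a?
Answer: 312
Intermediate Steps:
n(f, a) = -143 + a
n(-224, -13)*(-2) = (-143 - 13)*(-2) = -156*(-2) = 312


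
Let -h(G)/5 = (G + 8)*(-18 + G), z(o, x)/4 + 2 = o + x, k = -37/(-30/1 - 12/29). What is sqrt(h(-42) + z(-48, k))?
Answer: I*sqrt(4584254)/21 ≈ 101.96*I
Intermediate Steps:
k = 1073/882 (k = -37/(-30*1 - 12*1/29) = -37/(-30 - 12/29) = -37/(-882/29) = -37*(-29/882) = 1073/882 ≈ 1.2166)
z(o, x) = -8 + 4*o + 4*x (z(o, x) = -8 + 4*(o + x) = -8 + (4*o + 4*x) = -8 + 4*o + 4*x)
h(G) = -5*(-18 + G)*(8 + G) (h(G) = -5*(G + 8)*(-18 + G) = -5*(8 + G)*(-18 + G) = -5*(-18 + G)*(8 + G))
sqrt(h(-42) + z(-48, k)) = sqrt((720 - 5*(-42)**2 + 50*(-42)) + (-8 + 4*(-48) + 4*(1073/882))) = sqrt((720 - 5*1764 - 2100) + (-8 - 192 + 2146/441)) = sqrt((720 - 8820 - 2100) - 86054/441) = sqrt(-10200 - 86054/441) = sqrt(-4584254/441) = I*sqrt(4584254)/21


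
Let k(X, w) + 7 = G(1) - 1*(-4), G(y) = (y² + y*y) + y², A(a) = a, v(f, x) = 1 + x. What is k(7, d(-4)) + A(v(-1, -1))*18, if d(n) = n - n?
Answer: 0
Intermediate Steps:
d(n) = 0
G(y) = 3*y² (G(y) = (y² + y²) + y² = 2*y² + y² = 3*y²)
k(X, w) = 0 (k(X, w) = -7 + (3*1² - 1*(-4)) = -7 + (3*1 + 4) = -7 + (3 + 4) = -7 + 7 = 0)
k(7, d(-4)) + A(v(-1, -1))*18 = 0 + (1 - 1)*18 = 0 + 0*18 = 0 + 0 = 0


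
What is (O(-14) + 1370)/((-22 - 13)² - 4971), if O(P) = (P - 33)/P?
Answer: -19227/52444 ≈ -0.36662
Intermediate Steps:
O(P) = (-33 + P)/P
(O(-14) + 1370)/((-22 - 13)² - 4971) = ((-33 - 14)/(-14) + 1370)/((-22 - 13)² - 4971) = (-1/14*(-47) + 1370)/((-35)² - 4971) = (47/14 + 1370)/(1225 - 4971) = (19227/14)/(-3746) = (19227/14)*(-1/3746) = -19227/52444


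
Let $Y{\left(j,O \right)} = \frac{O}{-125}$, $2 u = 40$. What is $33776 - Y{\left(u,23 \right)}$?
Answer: $\frac{4222023}{125} \approx 33776.0$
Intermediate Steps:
$u = 20$ ($u = \frac{1}{2} \cdot 40 = 20$)
$Y{\left(j,O \right)} = - \frac{O}{125}$ ($Y{\left(j,O \right)} = O \left(- \frac{1}{125}\right) = - \frac{O}{125}$)
$33776 - Y{\left(u,23 \right)} = 33776 - \left(- \frac{1}{125}\right) 23 = 33776 - - \frac{23}{125} = 33776 + \frac{23}{125} = \frac{4222023}{125}$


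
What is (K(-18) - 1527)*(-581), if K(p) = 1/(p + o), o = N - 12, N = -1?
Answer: 27503378/31 ≈ 8.8721e+5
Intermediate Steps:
o = -13 (o = -1 - 12 = -13)
K(p) = 1/(-13 + p) (K(p) = 1/(p - 13) = 1/(-13 + p))
(K(-18) - 1527)*(-581) = (1/(-13 - 18) - 1527)*(-581) = (1/(-31) - 1527)*(-581) = (-1/31 - 1527)*(-581) = -47338/31*(-581) = 27503378/31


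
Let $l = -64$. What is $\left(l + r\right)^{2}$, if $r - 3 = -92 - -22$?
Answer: $17161$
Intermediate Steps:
$r = -67$ ($r = 3 - 70 = -67$)
$\left(l + r\right)^{2} = \left(-64 - 67\right)^{2} = \left(-131\right)^{2} = 17161$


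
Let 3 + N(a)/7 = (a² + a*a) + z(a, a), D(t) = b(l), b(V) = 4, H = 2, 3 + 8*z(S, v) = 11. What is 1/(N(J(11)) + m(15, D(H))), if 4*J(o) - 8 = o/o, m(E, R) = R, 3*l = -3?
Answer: 8/487 ≈ 0.016427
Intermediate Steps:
l = -1 (l = (⅓)*(-3) = -1)
z(S, v) = 1 (z(S, v) = -3/8 + (⅛)*11 = -3/8 + 11/8 = 1)
D(t) = 4
J(o) = 9/4 (J(o) = 2 + (o/o)/4 = 2 + (¼)*1 = 2 + ¼ = 9/4)
N(a) = -14 + 14*a² (N(a) = -21 + 7*((a² + a*a) + 1) = -21 + 7*((a² + a²) + 1) = -21 + 7*(2*a² + 1) = -21 + 7*(1 + 2*a²) = -21 + (7 + 14*a²) = -14 + 14*a²)
1/(N(J(11)) + m(15, D(H))) = 1/((-14 + 14*(9/4)²) + 4) = 1/((-14 + 14*(81/16)) + 4) = 1/((-14 + 567/8) + 4) = 1/(455/8 + 4) = 1/(487/8) = 8/487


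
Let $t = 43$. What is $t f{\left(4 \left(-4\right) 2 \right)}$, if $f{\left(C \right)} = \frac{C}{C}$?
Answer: $43$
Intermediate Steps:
$f{\left(C \right)} = 1$
$t f{\left(4 \left(-4\right) 2 \right)} = 43 \cdot 1 = 43$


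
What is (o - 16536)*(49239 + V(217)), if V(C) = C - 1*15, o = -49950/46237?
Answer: -37803823735062/46237 ≈ -8.1761e+8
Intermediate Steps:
o = -49950/46237 (o = -49950*1/46237 = -49950/46237 ≈ -1.0803)
V(C) = -15 + C (V(C) = C - 15 = -15 + C)
(o - 16536)*(49239 + V(217)) = (-49950/46237 - 16536)*(49239 + (-15 + 217)) = -764624982*(49239 + 202)/46237 = -764624982/46237*49441 = -37803823735062/46237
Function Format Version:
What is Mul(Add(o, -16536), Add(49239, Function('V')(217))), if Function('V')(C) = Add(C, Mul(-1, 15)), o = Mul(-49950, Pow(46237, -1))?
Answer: Rational(-37803823735062, 46237) ≈ -8.1761e+8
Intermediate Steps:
o = Rational(-49950, 46237) (o = Mul(-49950, Rational(1, 46237)) = Rational(-49950, 46237) ≈ -1.0803)
Function('V')(C) = Add(-15, C) (Function('V')(C) = Add(C, -15) = Add(-15, C))
Mul(Add(o, -16536), Add(49239, Function('V')(217))) = Mul(Add(Rational(-49950, 46237), -16536), Add(49239, Add(-15, 217))) = Mul(Rational(-764624982, 46237), Add(49239, 202)) = Mul(Rational(-764624982, 46237), 49441) = Rational(-37803823735062, 46237)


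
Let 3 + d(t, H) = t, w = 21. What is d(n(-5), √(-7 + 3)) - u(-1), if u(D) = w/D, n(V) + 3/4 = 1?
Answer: 73/4 ≈ 18.250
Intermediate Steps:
n(V) = ¼ (n(V) = -¾ + 1 = ¼)
d(t, H) = -3 + t
u(D) = 21/D
d(n(-5), √(-7 + 3)) - u(-1) = (-3 + ¼) - 21/(-1) = -11/4 - 21*(-1) = -11/4 - 1*(-21) = -11/4 + 21 = 73/4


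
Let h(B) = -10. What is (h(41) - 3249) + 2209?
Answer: -1050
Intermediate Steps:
(h(41) - 3249) + 2209 = (-10 - 3249) + 2209 = -3259 + 2209 = -1050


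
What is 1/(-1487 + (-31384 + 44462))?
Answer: 1/11591 ≈ 8.6274e-5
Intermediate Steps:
1/(-1487 + (-31384 + 44462)) = 1/(-1487 + 13078) = 1/11591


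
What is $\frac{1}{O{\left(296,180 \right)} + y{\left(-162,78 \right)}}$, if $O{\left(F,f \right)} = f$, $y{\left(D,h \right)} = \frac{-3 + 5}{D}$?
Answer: $\frac{81}{14579} \approx 0.0055559$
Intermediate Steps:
$y{\left(D,h \right)} = \frac{2}{D}$
$\frac{1}{O{\left(296,180 \right)} + y{\left(-162,78 \right)}} = \frac{1}{180 + \frac{2}{-162}} = \frac{1}{180 + 2 \left(- \frac{1}{162}\right)} = \frac{1}{180 - \frac{1}{81}} = \frac{1}{\frac{14579}{81}} = \frac{81}{14579}$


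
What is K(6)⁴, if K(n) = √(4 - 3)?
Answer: 1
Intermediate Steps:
K(n) = 1 (K(n) = √1 = 1)
K(6)⁴ = 1⁴ = 1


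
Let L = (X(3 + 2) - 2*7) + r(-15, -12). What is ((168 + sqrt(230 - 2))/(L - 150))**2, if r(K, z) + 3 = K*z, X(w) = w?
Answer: (84 + sqrt(57))**2/81 ≈ 103.47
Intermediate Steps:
r(K, z) = -3 + K*z
L = 168 (L = ((3 + 2) - 2*7) + (-3 - 15*(-12)) = (5 - 14) + (-3 + 180) = -9 + 177 = 168)
((168 + sqrt(230 - 2))/(L - 150))**2 = ((168 + sqrt(230 - 2))/(168 - 150))**2 = ((168 + sqrt(228))/18)**2 = ((168 + 2*sqrt(57))*(1/18))**2 = (28/3 + sqrt(57)/9)**2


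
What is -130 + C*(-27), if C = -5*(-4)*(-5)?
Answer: 2570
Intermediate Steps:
C = -100 (C = 20*(-5) = -100)
-130 + C*(-27) = -130 - 100*(-27) = -130 + 2700 = 2570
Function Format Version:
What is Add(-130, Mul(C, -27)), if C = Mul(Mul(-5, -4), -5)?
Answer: 2570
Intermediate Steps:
C = -100 (C = Mul(20, -5) = -100)
Add(-130, Mul(C, -27)) = Add(-130, Mul(-100, -27)) = Add(-130, 2700) = 2570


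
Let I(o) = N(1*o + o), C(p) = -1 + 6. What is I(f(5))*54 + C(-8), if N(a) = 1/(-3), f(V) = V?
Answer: -13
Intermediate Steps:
C(p) = 5
N(a) = -⅓
I(o) = -⅓
I(f(5))*54 + C(-8) = -⅓*54 + 5 = -18 + 5 = -13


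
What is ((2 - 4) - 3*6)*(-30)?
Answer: 600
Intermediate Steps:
((2 - 4) - 3*6)*(-30) = (-2 - 18)*(-30) = -20*(-30) = 600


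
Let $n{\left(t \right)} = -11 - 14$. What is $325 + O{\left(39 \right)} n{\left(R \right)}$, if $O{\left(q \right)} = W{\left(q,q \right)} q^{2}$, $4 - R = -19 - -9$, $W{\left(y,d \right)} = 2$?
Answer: $-75725$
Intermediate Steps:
$R = 14$ ($R = 4 - \left(-19 - -9\right) = 4 - \left(-19 + 9\right) = 4 - -10 = 4 + 10 = 14$)
$n{\left(t \right)} = -25$
$O{\left(q \right)} = 2 q^{2}$
$325 + O{\left(39 \right)} n{\left(R \right)} = 325 + 2 \cdot 39^{2} \left(-25\right) = 325 + 2 \cdot 1521 \left(-25\right) = 325 + 3042 \left(-25\right) = 325 - 76050 = -75725$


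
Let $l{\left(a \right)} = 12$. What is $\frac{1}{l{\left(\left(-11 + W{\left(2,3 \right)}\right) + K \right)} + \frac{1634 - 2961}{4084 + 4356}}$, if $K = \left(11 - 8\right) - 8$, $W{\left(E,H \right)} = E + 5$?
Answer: $\frac{8440}{99953} \approx 0.08444$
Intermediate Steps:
$W{\left(E,H \right)} = 5 + E$
$K = -5$ ($K = 3 - 8 = -5$)
$\frac{1}{l{\left(\left(-11 + W{\left(2,3 \right)}\right) + K \right)} + \frac{1634 - 2961}{4084 + 4356}} = \frac{1}{12 + \frac{1634 - 2961}{4084 + 4356}} = \frac{1}{12 - \frac{1327}{8440}} = \frac{1}{\frac{99953}{8440}} = \frac{8440}{99953}$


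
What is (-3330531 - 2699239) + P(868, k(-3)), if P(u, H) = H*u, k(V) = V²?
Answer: -6021958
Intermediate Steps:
(-3330531 - 2699239) + P(868, k(-3)) = (-3330531 - 2699239) + (-3)²*868 = -6029770 + 9*868 = -6029770 + 7812 = -6021958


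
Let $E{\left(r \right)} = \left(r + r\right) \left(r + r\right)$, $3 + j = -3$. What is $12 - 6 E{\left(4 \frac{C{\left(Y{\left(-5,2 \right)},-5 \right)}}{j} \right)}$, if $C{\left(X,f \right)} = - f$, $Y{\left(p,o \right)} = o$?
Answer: $- \frac{764}{3} \approx -254.67$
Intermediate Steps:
$j = -6$ ($j = -3 - 3 = -6$)
$E{\left(r \right)} = 4 r^{2}$ ($E{\left(r \right)} = 2 r 2 r = 4 r^{2}$)
$12 - 6 E{\left(4 \frac{C{\left(Y{\left(-5,2 \right)},-5 \right)}}{j} \right)} = 12 - 6 \cdot 4 \left(4 \frac{\left(-1\right) \left(-5\right)}{-6}\right)^{2} = 12 - 6 \cdot 4 \left(4 \cdot 5 \left(- \frac{1}{6}\right)\right)^{2} = 12 - 6 \cdot 4 \left(4 \left(- \frac{5}{6}\right)\right)^{2} = 12 - 6 \cdot 4 \left(- \frac{10}{3}\right)^{2} = 12 - 6 \cdot 4 \cdot \frac{100}{9} = 12 - \frac{800}{3} = - \frac{764}{3}$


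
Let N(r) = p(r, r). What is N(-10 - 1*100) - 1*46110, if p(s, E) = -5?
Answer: -46115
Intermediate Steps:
N(r) = -5
N(-10 - 1*100) - 1*46110 = -5 - 1*46110 = -5 - 46110 = -46115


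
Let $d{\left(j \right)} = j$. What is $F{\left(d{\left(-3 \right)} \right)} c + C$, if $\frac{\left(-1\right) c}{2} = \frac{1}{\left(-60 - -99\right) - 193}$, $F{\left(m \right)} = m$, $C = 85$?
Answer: $\frac{6542}{77} \approx 84.961$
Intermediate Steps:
$c = \frac{1}{77}$ ($c = - \frac{2}{\left(-60 - -99\right) - 193} = - \frac{2}{\left(-60 + 99\right) - 193} = - \frac{2}{39 - 193} = - \frac{2}{-154} = \left(-2\right) \left(- \frac{1}{154}\right) = \frac{1}{77} \approx 0.012987$)
$F{\left(d{\left(-3 \right)} \right)} c + C = \left(-3\right) \frac{1}{77} + 85 = - \frac{3}{77} + 85 = \frac{6542}{77}$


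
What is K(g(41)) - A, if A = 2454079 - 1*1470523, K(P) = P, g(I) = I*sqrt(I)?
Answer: -983556 + 41*sqrt(41) ≈ -9.8329e+5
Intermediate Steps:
g(I) = I**(3/2)
A = 983556 (A = 2454079 - 1470523 = 983556)
K(g(41)) - A = 41**(3/2) - 1*983556 = 41*sqrt(41) - 983556 = -983556 + 41*sqrt(41)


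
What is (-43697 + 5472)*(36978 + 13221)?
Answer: -1918856775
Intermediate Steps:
(-43697 + 5472)*(36978 + 13221) = -38225*50199 = -1918856775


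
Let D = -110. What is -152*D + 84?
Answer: 16804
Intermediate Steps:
-152*D + 84 = -152*(-110) + 84 = 16720 + 84 = 16804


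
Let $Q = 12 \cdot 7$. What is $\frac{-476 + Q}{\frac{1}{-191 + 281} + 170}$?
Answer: $- \frac{35280}{15301} \approx -2.3057$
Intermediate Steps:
$Q = 84$
$\frac{-476 + Q}{\frac{1}{-191 + 281} + 170} = \frac{-476 + 84}{\frac{1}{-191 + 281} + 170} = - \frac{392}{\frac{1}{90} + 170} = - \frac{392}{\frac{15301}{90}} = \left(-392\right) \frac{90}{15301} = - \frac{35280}{15301}$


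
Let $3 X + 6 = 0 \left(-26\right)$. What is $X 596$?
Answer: $-1192$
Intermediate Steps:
$X = -2$ ($X = -2 + \frac{0 \left(-26\right)}{3} = -2 + \frac{1}{3} \cdot 0 = -2 + 0 = -2$)
$X 596 = \left(-2\right) 596 = -1192$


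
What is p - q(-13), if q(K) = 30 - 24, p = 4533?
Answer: 4527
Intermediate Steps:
q(K) = 6
p - q(-13) = 4533 - 1*6 = 4533 - 6 = 4527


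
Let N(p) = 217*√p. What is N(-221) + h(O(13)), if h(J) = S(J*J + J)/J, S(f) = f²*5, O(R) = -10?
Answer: -4050 + 217*I*√221 ≈ -4050.0 + 3225.9*I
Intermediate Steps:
S(f) = 5*f²
h(J) = 5*(J + J²)²/J (h(J) = (5*(J*J + J)²)/J = (5*(J² + J)²)/J = (5*(J + J²)²)/J = 5*(J + J²)²/J)
N(-221) + h(O(13)) = 217*√(-221) + 5*(-10)*(1 - 10)² = 217*(I*√221) + 5*(-10)*(-9)² = 217*I*√221 + 5*(-10)*81 = 217*I*√221 - 4050 = -4050 + 217*I*√221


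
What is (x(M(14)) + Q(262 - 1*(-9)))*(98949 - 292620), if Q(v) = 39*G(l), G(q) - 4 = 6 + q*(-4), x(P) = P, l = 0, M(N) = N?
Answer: -78243084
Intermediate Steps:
G(q) = 10 - 4*q (G(q) = 4 + (6 + q*(-4)) = 4 + (6 - 4*q) = 10 - 4*q)
Q(v) = 390 (Q(v) = 39*(10 - 4*0) = 39*(10 + 0) = 39*10 = 390)
(x(M(14)) + Q(262 - 1*(-9)))*(98949 - 292620) = (14 + 390)*(98949 - 292620) = 404*(-193671) = -78243084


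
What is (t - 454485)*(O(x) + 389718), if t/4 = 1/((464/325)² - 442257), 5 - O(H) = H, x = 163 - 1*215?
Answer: -8275094658330239535375/46713180329 ≈ -1.7715e+11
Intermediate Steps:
x = -52 (x = 163 - 215 = -52)
O(H) = 5 - H
t = -422500/46713180329 (t = 4/((464/325)² - 442257) = 4/(215296/105625 - 442257) = 4/(-46713180329/105625) = 4*(-105625/46713180329) = -422500/46713180329 ≈ -9.0446e-6)
(t - 454485)*(O(x) + 389718) = (-422500/46713180329 - 454485)*((5 - 1*(-52)) + 389718) = -21230439762248065*((5 + 52) + 389718)/46713180329 = -21230439762248065*(57 + 389718)/46713180329 = -21230439762248065/46713180329*389775 = -8275094658330239535375/46713180329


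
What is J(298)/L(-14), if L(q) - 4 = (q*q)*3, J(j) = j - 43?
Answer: 255/592 ≈ 0.43074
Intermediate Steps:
J(j) = -43 + j
L(q) = 4 + 3*q**2 (L(q) = 4 + (q*q)*3 = 4 + q**2*3 = 4 + 3*q**2)
J(298)/L(-14) = (-43 + 298)/(4 + 3*(-14)**2) = 255/(4 + 3*196) = 255/(4 + 588) = 255/592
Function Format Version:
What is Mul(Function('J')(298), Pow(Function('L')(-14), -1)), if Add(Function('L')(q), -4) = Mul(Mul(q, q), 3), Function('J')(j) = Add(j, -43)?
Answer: Rational(255, 592) ≈ 0.43074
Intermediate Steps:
Function('J')(j) = Add(-43, j)
Function('L')(q) = Add(4, Mul(3, Pow(q, 2))) (Function('L')(q) = Add(4, Mul(Mul(q, q), 3)) = Add(4, Mul(Pow(q, 2), 3)) = Add(4, Mul(3, Pow(q, 2))))
Mul(Function('J')(298), Pow(Function('L')(-14), -1)) = Mul(Add(-43, 298), Pow(Add(4, Mul(3, Pow(-14, 2))), -1)) = Mul(255, Pow(Add(4, Mul(3, 196)), -1)) = Mul(255, Pow(Add(4, 588), -1)) = Mul(255, Pow(592, -1)) = Mul(255, Rational(1, 592)) = Rational(255, 592)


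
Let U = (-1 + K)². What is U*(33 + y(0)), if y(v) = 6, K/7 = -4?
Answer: 32799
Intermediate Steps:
K = -28 (K = 7*(-4) = -28)
U = 841 (U = (-1 - 28)² = (-29)² = 841)
U*(33 + y(0)) = 841*(33 + 6) = 841*39 = 32799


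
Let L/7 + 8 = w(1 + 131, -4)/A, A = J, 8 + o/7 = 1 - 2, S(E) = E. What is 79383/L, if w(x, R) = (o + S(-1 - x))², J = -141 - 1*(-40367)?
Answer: -532210093/330624 ≈ -1609.7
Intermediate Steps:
o = -63 (o = -56 + 7*(1 - 2) = -56 + 7*(-1) = -56 - 7 = -63)
J = 40226 (J = -141 + 40367 = 40226)
A = 40226
w(x, R) = (-64 - x)² (w(x, R) = (-63 + (-1 - x))² = (-64 - x)²)
L = -991872/20113 (L = -56 + 7*((64 + (1 + 131))²/40226) = -56 + 7*((64 + 132)²*(1/40226)) = -56 + 7*(196²*(1/40226)) = -56 + 7*(38416*(1/40226)) = -56 + 7*(19208/20113) = -56 + 134456/20113 = -991872/20113 ≈ -49.315)
79383/L = 79383/(-991872/20113) = 79383*(-20113/991872) = -532210093/330624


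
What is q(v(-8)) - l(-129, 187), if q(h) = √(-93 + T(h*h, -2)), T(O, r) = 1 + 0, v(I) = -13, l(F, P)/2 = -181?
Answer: 362 + 2*I*√23 ≈ 362.0 + 9.5917*I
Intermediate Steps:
l(F, P) = -362 (l(F, P) = 2*(-181) = -362)
T(O, r) = 1
q(h) = 2*I*√23 (q(h) = √(-93 + 1) = √(-92) = 2*I*√23)
q(v(-8)) - l(-129, 187) = 2*I*√23 - 1*(-362) = 2*I*√23 + 362 = 362 + 2*I*√23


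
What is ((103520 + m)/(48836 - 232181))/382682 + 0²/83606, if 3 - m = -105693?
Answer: -104608/35081415645 ≈ -2.9819e-6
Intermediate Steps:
m = 105696 (m = 3 - 1*(-105693) = 3 + 105693 = 105696)
((103520 + m)/(48836 - 232181))/382682 + 0²/83606 = ((103520 + 105696)/(48836 - 232181))/382682 + 0²/83606 = (209216/(-183345))*(1/382682) + 0*(1/83606) = (209216*(-1/183345))*(1/382682) + 0 = -209216/183345*1/382682 + 0 = -104608/35081415645 + 0 = -104608/35081415645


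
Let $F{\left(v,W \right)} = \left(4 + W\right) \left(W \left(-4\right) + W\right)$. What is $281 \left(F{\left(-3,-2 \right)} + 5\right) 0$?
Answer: $0$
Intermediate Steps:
$F{\left(v,W \right)} = - 3 W \left(4 + W\right)$ ($F{\left(v,W \right)} = \left(4 + W\right) \left(- 4 W + W\right) = \left(4 + W\right) \left(- 3 W\right) = - 3 W \left(4 + W\right)$)
$281 \left(F{\left(-3,-2 \right)} + 5\right) 0 = 281 \left(\left(-3\right) \left(-2\right) \left(4 - 2\right) + 5\right) 0 = 281 \left(\left(-3\right) \left(-2\right) 2 + 5\right) 0 = 281 \left(12 + 5\right) 0 = 281 \cdot 17 \cdot 0 = 281 \cdot 0 = 0$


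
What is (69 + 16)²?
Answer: 7225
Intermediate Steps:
(69 + 16)² = 85² = 7225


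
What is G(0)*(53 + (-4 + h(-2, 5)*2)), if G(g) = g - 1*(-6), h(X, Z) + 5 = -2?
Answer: 210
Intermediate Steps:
h(X, Z) = -7 (h(X, Z) = -5 - 2 = -7)
G(g) = 6 + g (G(g) = g + 6 = 6 + g)
G(0)*(53 + (-4 + h(-2, 5)*2)) = (6 + 0)*(53 + (-4 - 7*2)) = 6*(53 + (-4 - 14)) = 6*(53 - 18) = 6*35 = 210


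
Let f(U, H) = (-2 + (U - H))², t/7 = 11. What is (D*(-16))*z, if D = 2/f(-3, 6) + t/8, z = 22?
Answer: -37332/11 ≈ -3393.8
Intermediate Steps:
t = 77 (t = 7*11 = 77)
f(U, H) = (-2 + U - H)²
D = 9333/968 (D = 2/((2 + 6 - 1*(-3))²) + 77/8 = 2/((2 + 6 + 3)²) + 77*(⅛) = 2/(11²) + 77/8 = 2/121 + 77/8 = 9333/968 ≈ 9.6415)
(D*(-16))*z = ((9333/968)*(-16))*22 = -18666/121*22 = -37332/11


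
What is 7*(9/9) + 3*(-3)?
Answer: -2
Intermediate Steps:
7*(9/9) + 3*(-3) = 7*(9*(⅑)) - 9 = 7*1 - 9 = 7 - 9 = -2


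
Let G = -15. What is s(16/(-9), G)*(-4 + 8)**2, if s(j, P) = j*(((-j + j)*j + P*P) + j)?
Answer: -514304/81 ≈ -6349.4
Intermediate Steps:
s(j, P) = j*(j + P**2) (s(j, P) = j*((0*j + P**2) + j) = j*((0 + P**2) + j) = j*(P**2 + j) = j*(j + P**2))
s(16/(-9), G)*(-4 + 8)**2 = ((16/(-9))*(16/(-9) + (-15)**2))*(-4 + 8)**2 = ((16*(-1/9))*(16*(-1/9) + 225))*4**2 = -16*(-16/9 + 225)/9*16 = -16/9*2009/9*16 = -32144/81*16 = -514304/81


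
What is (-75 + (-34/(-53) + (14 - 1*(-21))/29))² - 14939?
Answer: -22650026135/2362369 ≈ -9587.8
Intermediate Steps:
(-75 + (-34/(-53) + (14 - 1*(-21))/29))² - 14939 = (-75 + (-34*(-1/53) + (14 + 21)*(1/29)))² - 14939 = (-75 + (34/53 + 35*(1/29)))² - 14939 = (-75 + (34/53 + 35/29))² - 14939 = (-75 + 2841/1537)² - 14939 = (-112434/1537)² - 14939 = 12641404356/2362369 - 14939 = -22650026135/2362369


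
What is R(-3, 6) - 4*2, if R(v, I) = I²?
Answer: 28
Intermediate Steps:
R(-3, 6) - 4*2 = 6² - 4*2 = 36 - 8 = 28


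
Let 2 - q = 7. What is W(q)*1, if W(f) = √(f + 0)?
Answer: I*√5 ≈ 2.2361*I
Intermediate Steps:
q = -5 (q = 2 - 1*7 = 2 - 7 = -5)
W(f) = √f
W(q)*1 = √(-5)*1 = (I*√5)*1 = I*√5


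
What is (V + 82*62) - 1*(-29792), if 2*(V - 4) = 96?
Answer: 34928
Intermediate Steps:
V = 52 (V = 4 + (1/2)*96 = 4 + 48 = 52)
(V + 82*62) - 1*(-29792) = (52 + 82*62) - 1*(-29792) = (52 + 5084) + 29792 = 5136 + 29792 = 34928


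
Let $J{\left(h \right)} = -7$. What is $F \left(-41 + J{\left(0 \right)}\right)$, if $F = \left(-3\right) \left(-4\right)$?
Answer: $-576$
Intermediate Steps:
$F = 12$
$F \left(-41 + J{\left(0 \right)}\right) = 12 \left(-41 - 7\right) = 12 \left(-48\right) = -576$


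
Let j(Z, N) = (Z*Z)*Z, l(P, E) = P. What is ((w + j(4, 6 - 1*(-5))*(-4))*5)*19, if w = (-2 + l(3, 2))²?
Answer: -24225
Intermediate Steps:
j(Z, N) = Z³ (j(Z, N) = Z²*Z = Z³)
w = 1 (w = (-2 + 3)² = 1² = 1)
((w + j(4, 6 - 1*(-5))*(-4))*5)*19 = ((1 + 4³*(-4))*5)*19 = ((1 + 64*(-4))*5)*19 = ((1 - 256)*5)*19 = -255*5*19 = -1275*19 = -24225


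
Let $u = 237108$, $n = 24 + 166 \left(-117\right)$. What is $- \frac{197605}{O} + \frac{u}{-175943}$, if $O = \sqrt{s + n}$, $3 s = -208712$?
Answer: $- \frac{237108}{175943} + \frac{197605 i \sqrt{800718}}{266906} \approx -1.3476 + 662.49 i$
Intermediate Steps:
$s = - \frac{208712}{3}$ ($s = \frac{1}{3} \left(-208712\right) = - \frac{208712}{3} \approx -69571.0$)
$n = -19398$ ($n = 24 - 19422 = -19398$)
$O = \frac{i \sqrt{800718}}{3}$ ($O = \sqrt{- \frac{208712}{3} - 19398} = \sqrt{- \frac{266906}{3}} = \frac{i \sqrt{800718}}{3} \approx 298.28 i$)
$- \frac{197605}{O} + \frac{u}{-175943} = - \frac{197605}{\frac{1}{3} i \sqrt{800718}} + \frac{237108}{-175943} = - 197605 \left(- \frac{i \sqrt{800718}}{266906}\right) + 237108 \left(- \frac{1}{175943}\right) = \frac{197605 i \sqrt{800718}}{266906} - \frac{237108}{175943} = - \frac{237108}{175943} + \frac{197605 i \sqrt{800718}}{266906}$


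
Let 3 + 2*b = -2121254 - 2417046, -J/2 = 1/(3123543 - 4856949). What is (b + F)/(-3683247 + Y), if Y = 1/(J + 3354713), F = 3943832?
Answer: -4869200241604113820/10709187323961899577 ≈ -0.45468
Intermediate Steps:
J = 1/866703 (J = -2/(3123543 - 4856949) = -2/(-1733406) = -2*(-1/1733406) = 1/866703 ≈ 1.1538e-6)
Y = 866703/2907539821240 (Y = 1/(1/866703 + 3354713) = 1/(2907539821240/866703) = 866703/2907539821240 ≈ 2.9809e-7)
b = -4538303/2 (b = -3/2 + (-2121254 - 2417046)/2 = -3/2 + (½)*(-4538300) = -3/2 - 2269150 = -4538303/2 ≈ -2.2692e+6)
(b + F)/(-3683247 + Y) = (-4538303/2 + 3943832)/(-3683247 + 866703/2907539821240) = 3349361/(2*(-10709187323961899577/2907539821240)) = (3349361/2)*(-2907539821240/10709187323961899577) = -4869200241604113820/10709187323961899577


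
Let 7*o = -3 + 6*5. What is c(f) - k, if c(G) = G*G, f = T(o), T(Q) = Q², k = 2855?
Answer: -6323414/2401 ≈ -2633.7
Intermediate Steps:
o = 27/7 (o = (-3 + 6*5)/7 = (-3 + 30)/7 = (⅐)*27 = 27/7 ≈ 3.8571)
f = 729/49 (f = (27/7)² = 729/49 ≈ 14.878)
c(G) = G²
c(f) - k = (729/49)² - 1*2855 = 531441/2401 - 2855 = -6323414/2401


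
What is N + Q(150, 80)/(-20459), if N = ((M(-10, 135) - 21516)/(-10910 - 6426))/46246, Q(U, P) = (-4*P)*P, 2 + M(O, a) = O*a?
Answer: 5131129162503/4100600725276 ≈ 1.2513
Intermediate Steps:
M(O, a) = -2 + O*a
Q(U, P) = -4*P**2
N = 5717/200430164 (N = (((-2 - 10*135) - 21516)/(-10910 - 6426))/46246 = (((-2 - 1350) - 21516)/(-17336))*(1/46246) = ((-1352 - 21516)*(-1/17336))*(1/46246) = -22868*(-1/17336)*(1/46246) = (5717/4334)*(1/46246) = 5717/200430164 ≈ 2.8524e-5)
N + Q(150, 80)/(-20459) = 5717/200430164 - 4*80**2/(-20459) = 5717/200430164 - 4*6400*(-1/20459) = 5717/200430164 - 25600*(-1/20459) = 5717/200430164 + 25600/20459 = 5131129162503/4100600725276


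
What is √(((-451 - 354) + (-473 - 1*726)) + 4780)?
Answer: 2*√694 ≈ 52.688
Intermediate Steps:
√(((-451 - 354) + (-473 - 1*726)) + 4780) = √((-805 + (-473 - 726)) + 4780) = √((-805 - 1199) + 4780) = √(-2004 + 4780) = √2776 = 2*√694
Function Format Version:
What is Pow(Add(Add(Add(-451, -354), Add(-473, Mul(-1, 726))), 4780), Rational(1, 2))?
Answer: Mul(2, Pow(694, Rational(1, 2))) ≈ 52.688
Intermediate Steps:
Pow(Add(Add(Add(-451, -354), Add(-473, Mul(-1, 726))), 4780), Rational(1, 2)) = Pow(Add(Add(-805, Add(-473, -726)), 4780), Rational(1, 2)) = Pow(Add(Add(-805, -1199), 4780), Rational(1, 2)) = Pow(Add(-2004, 4780), Rational(1, 2)) = Pow(2776, Rational(1, 2)) = Mul(2, Pow(694, Rational(1, 2)))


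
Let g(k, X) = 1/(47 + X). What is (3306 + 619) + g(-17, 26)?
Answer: 286526/73 ≈ 3925.0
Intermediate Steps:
(3306 + 619) + g(-17, 26) = (3306 + 619) + 1/(47 + 26) = 3925 + 1/73 = 286526/73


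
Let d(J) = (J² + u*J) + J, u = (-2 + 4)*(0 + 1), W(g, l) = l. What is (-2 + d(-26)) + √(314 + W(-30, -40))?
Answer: 596 + √274 ≈ 612.55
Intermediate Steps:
u = 2 (u = 2*1 = 2)
d(J) = J² + 3*J (d(J) = (J² + 2*J) + J = J² + 3*J)
(-2 + d(-26)) + √(314 + W(-30, -40)) = (-2 - 26*(3 - 26)) + √(314 - 40) = (-2 - 26*(-23)) + √274 = (-2 + 598) + √274 = 596 + √274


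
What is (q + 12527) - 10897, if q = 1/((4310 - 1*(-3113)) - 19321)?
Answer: 19393739/11898 ≈ 1630.0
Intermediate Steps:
q = -1/11898 (q = 1/((4310 + 3113) - 19321) = 1/(7423 - 19321) = 1/(-11898) = -1/11898 ≈ -8.4048e-5)
(q + 12527) - 10897 = (-1/11898 + 12527) - 10897 = 149046245/11898 - 10897 = 19393739/11898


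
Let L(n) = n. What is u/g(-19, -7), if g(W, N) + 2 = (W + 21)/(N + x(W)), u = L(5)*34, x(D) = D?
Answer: -2210/27 ≈ -81.852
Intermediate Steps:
u = 170 (u = 5*34 = 170)
g(W, N) = -2 + (21 + W)/(N + W) (g(W, N) = -2 + (W + 21)/(N + W) = -2 + (21 + W)/(N + W))
u/g(-19, -7) = 170/(((21 - 1*(-19) - 2*(-7))/(-7 - 19))) = 170/(((21 + 19 + 14)/(-26))) = 170/((-1/26*54)) = 170/(-27/13) = 170*(-13/27) = -2210/27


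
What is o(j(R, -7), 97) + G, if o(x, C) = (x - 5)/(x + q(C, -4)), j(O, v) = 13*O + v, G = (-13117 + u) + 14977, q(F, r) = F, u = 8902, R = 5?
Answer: 1668163/155 ≈ 10762.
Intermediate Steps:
G = 10762 (G = (-13117 + 8902) + 14977 = -4215 + 14977 = 10762)
j(O, v) = v + 13*O
o(x, C) = (-5 + x)/(C + x) (o(x, C) = (x - 5)/(x + C) = (-5 + x)/(C + x))
o(j(R, -7), 97) + G = (-5 + (-7 + 13*5))/(97 + (-7 + 13*5)) + 10762 = (-5 + (-7 + 65))/(97 + (-7 + 65)) + 10762 = (-5 + 58)/(97 + 58) + 10762 = 53/155 + 10762 = 1668163/155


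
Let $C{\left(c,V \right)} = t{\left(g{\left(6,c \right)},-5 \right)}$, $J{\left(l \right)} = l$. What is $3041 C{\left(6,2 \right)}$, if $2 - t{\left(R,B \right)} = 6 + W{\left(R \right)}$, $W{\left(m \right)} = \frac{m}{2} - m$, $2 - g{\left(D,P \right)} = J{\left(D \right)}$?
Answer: $-18246$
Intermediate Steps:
$g{\left(D,P \right)} = 2 - D$
$W{\left(m \right)} = - \frac{m}{2}$ ($W{\left(m \right)} = m \frac{1}{2} - m = \frac{m}{2} - m = - \frac{m}{2}$)
$t{\left(R,B \right)} = -4 + \frac{R}{2}$ ($t{\left(R,B \right)} = 2 - \left(6 - \frac{R}{2}\right) = 2 + \left(-6 + \frac{R}{2}\right) = -4 + \frac{R}{2}$)
$C{\left(c,V \right)} = -6$ ($C{\left(c,V \right)} = -4 + \frac{2 - 6}{2} = -4 + \frac{1}{2} \left(-4\right) = -4 - 2 = -6$)
$3041 C{\left(6,2 \right)} = 3041 \left(-6\right) = -18246$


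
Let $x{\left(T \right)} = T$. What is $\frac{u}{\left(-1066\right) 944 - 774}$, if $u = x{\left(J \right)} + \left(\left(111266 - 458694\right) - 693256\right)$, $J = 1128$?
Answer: $\frac{519778}{503539} \approx 1.0322$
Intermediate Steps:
$u = -1039556$ ($u = 1128 + \left(\left(111266 - 458694\right) - 693256\right) = 1128 - 1040684 = -1039556$)
$\frac{u}{\left(-1066\right) 944 - 774} = - \frac{1039556}{\left(-1066\right) 944 - 774} = - \frac{1039556}{-1006304 - 774} = - \frac{1039556}{-1007078} = \left(-1039556\right) \left(- \frac{1}{1007078}\right) = \frac{519778}{503539}$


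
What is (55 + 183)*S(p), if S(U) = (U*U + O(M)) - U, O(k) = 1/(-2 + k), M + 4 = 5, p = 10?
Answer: 21182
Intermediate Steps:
M = 1 (M = -4 + 5 = 1)
S(U) = -1 + U**2 - U (S(U) = (U*U + 1/(-2 + 1)) - U = (U**2 + 1/(-1)) - U = (U**2 - 1) - U = (-1 + U**2) - U = -1 + U**2 - U)
(55 + 183)*S(p) = (55 + 183)*(-1 + 10**2 - 1*10) = 238*(-1 + 100 - 10) = 238*89 = 21182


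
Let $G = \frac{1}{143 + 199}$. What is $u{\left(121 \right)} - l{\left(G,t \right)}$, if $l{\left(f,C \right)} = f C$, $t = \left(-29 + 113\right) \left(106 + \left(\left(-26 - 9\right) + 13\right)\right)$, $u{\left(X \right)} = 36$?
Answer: $\frac{292}{19} \approx 15.368$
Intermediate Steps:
$t = 7056$ ($t = 84 \left(106 + \left(-35 + 13\right)\right) = 84 \left(106 - 22\right) = 84 \cdot 84 = 7056$)
$G = \frac{1}{342} \approx 0.002924$
$l{\left(f,C \right)} = C f$
$u{\left(121 \right)} - l{\left(G,t \right)} = 36 - 7056 \cdot \frac{1}{342} = 36 - \frac{392}{19} = \frac{292}{19}$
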